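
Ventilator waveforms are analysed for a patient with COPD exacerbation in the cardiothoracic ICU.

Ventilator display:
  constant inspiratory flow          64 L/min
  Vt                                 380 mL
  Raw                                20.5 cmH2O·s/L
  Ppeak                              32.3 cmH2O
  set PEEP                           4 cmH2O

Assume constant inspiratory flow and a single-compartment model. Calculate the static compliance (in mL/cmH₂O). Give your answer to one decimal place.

59.1

Flow: 64 L/min ÷ 60 = 1.0667 L/s.
Equation of motion (constant flow): PIP = Vt/C + R·V̇ + PEEP.
Vt/C = PIP − R·V̇ − PEEP = 32.3 − 20.5×1.0667 − 4 = 32.3 − 21.867 − 4 = 6.433 cmH2O.
C = Vt / 6.433 = 380 / 6.433 = 59.07 mL/cmH2O.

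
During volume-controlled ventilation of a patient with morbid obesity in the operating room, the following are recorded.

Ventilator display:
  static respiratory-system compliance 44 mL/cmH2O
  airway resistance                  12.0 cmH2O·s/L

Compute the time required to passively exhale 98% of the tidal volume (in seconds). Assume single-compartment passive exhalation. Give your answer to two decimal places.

τ = R × C = 12.0 × 44 mL/cmH2O = 12.0 × 0.044 L/cmH2O = 0.528 s.
Exhaled fraction f = 1 − e^(−t/τ) → t = −τ·ln(1 − f) = −0.528·ln(0.02) = 2.066 s.

2.07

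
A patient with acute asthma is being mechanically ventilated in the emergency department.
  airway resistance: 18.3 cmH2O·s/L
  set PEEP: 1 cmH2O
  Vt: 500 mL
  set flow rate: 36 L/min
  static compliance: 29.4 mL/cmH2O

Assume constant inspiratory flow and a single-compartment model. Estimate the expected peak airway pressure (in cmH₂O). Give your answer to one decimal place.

Flow: 36 L/min ÷ 60 = 0.6 L/s.
Equation of motion (constant flow): PIP = Vt/C + R·V̇ + PEEP.
PIP = 500/29.4 + 18.3×0.6 + 1 = 17.007 + 10.98 + 1 = 28.987 cmH2O.

29.0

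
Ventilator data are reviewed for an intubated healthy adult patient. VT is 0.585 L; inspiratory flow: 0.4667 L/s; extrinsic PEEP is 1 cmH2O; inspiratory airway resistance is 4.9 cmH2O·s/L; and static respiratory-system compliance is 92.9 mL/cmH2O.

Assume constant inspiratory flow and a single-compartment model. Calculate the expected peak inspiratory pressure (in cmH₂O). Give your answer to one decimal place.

9.6

Equation of motion (constant flow): PIP = Vt/C + R·V̇ + PEEP.
PIP = 585/92.9 + 4.9×0.4667 + 1 = 6.297 + 2.287 + 1 = 9.584 cmH2O.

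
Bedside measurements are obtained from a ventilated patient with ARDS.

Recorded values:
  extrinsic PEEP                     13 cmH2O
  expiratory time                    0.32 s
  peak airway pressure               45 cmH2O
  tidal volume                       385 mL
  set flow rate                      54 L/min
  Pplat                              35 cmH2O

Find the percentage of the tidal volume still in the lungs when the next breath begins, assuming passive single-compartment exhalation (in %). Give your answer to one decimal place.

19.3

Flow: 54 L/min ÷ 60 = 0.9 L/s.
R = (PIP − Pplat)/V̇ = (45 − 35) / 0.9 = 10.0/0.9 = 11.111 cmH2O·s/L.
C = Vt/(Pplat − PEEP) = 385.0 / (35 − 13) = 385.0/22.0 = 17.5 mL/cmH2O.
τ = R × C = 11.111 × 0.0175 L/cmH2O = 0.1944 s.
Fraction remaining at end-expiration = e^(−Te/τ) = e^(−0.32/0.1944) = 0.1928 → 19.28%.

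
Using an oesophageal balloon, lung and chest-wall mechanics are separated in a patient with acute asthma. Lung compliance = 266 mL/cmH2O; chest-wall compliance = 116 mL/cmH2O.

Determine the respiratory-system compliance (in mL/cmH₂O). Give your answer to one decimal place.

Lung and chest wall are elastances in series: 1/Crs = 1/CL + 1/Ccw.
1/Crs = 1/266 + 1/116 = 0.01238.
Crs = 80.775 mL/cmH2O.

80.8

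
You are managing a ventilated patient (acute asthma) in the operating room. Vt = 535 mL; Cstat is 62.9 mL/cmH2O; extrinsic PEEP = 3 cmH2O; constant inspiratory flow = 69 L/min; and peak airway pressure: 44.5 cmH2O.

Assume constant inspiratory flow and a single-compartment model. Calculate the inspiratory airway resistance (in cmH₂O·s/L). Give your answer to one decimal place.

Flow: 69 L/min ÷ 60 = 1.15 L/s.
Equation of motion (constant flow): PIP = Vt/C + R·V̇ + PEEP.
R·V̇ = PIP − Vt/C − PEEP = 44.5 − 535/62.9 − 3 = 44.5 − 8.506 − 3 = 32.994 cmH2O.
R = 32.994 / 1.15 = 28.69 cmH2O·s/L.

28.7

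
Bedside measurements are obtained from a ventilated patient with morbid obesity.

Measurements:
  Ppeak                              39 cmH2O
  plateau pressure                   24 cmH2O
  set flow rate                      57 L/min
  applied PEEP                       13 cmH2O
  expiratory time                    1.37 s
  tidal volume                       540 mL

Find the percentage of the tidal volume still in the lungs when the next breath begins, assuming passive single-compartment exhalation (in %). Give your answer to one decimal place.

Flow: 57 L/min ÷ 60 = 0.95 L/s.
R = (PIP − Pplat)/V̇ = (39 − 24) / 0.95 = 15.0/0.95 = 15.789 cmH2O·s/L.
C = Vt/(Pplat − PEEP) = 540.0 / (24 − 13) = 540.0/11.0 = 49.091 mL/cmH2O.
τ = R × C = 15.789 × 0.04909 L/cmH2O = 0.7751 s.
Fraction remaining at end-expiration = e^(−Te/τ) = e^(−1.37/0.7751) = 0.1708 → 17.08%.

17.1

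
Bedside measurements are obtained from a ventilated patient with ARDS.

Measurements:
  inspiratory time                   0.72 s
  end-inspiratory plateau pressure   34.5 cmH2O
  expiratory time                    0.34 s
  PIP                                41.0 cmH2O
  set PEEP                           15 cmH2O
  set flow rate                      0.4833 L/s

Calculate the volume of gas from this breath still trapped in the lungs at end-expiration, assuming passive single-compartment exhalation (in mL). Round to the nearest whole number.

Vt = flow × Ti = 0.4833 L/s × 0.72 s × 1000 mL/L = 347.98 mL.
R = (PIP − Pplat)/V̇ = (41.0 − 34.5) / 0.4833 = 6.5/0.4833 = 13.449 cmH2O·s/L.
C = Vt/(Pplat − PEEP) = 347.98 / (34.5 − 15) = 347.98/19.5 = 17.845 mL/cmH2O.
τ = R × C = 13.449 × 0.01785 L/cmH2O = 0.2401 s.
Fraction remaining = e^(−Te/τ) = e^(−0.34/0.2401) = 0.2427.
Trapped volume = 347.98 × 0.2427 = 84.455 mL.

84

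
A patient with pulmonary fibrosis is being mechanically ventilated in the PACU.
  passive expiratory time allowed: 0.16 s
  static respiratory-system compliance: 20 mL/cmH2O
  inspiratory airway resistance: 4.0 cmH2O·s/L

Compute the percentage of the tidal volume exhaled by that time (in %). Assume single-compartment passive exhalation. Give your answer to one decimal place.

86.5

τ = R × C = 4.0 × 20 mL/cmH2O = 4.0 × 0.020 L/cmH2O = 0.08 s.
Passive exhalation: V(t)/V₀ = e^(−t/τ) = e^(−0.16/0.08) = 0.1353.
Fraction exhaled = 1 − 0.1353 = 0.8647 → 86.47%.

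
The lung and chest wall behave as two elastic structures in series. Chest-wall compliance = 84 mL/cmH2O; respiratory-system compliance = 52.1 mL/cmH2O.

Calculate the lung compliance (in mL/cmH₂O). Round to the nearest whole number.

1/CL = 1/Crs − 1/Ccw.
1/CL = 1/52.1 − 1/84 = 0.007289.
CL = 137.19 mL/cmH2O.

137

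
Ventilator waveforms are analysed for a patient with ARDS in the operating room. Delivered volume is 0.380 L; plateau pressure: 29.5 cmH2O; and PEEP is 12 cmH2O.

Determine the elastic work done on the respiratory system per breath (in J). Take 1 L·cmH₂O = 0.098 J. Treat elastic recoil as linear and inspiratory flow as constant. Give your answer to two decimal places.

Elastic work ≈ ½ × (Pplat − PEEP) × Vt = 0.5 × (29.5 − 12) × 0.380 L = 0.5 × 17.5 × 0.380 = 3.325 L·cmH2O.
× 0.098 J/(L·cmH2O) → 0.3259 J.

0.33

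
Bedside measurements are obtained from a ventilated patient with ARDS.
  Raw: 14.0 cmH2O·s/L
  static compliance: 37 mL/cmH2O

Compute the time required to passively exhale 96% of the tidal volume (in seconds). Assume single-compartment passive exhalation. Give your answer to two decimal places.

τ = R × C = 14.0 × 37 mL/cmH2O = 14.0 × 0.037 L/cmH2O = 0.518 s.
Exhaled fraction f = 1 − e^(−t/τ) → t = −τ·ln(1 − f) = −0.518·ln(0.04) = 1.667 s.

1.67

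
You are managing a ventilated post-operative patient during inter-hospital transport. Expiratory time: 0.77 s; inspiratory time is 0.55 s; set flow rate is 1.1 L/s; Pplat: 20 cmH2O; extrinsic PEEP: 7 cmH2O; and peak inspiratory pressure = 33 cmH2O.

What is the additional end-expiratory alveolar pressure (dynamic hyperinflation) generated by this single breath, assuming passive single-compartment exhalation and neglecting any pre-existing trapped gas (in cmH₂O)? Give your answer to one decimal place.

3.2

Vt = flow × Ti = 1.1 L/s × 0.55 s × 1000 mL/L = 605.0 mL.
R = (PIP − Pplat)/V̇ = (33 − 20) / 1.1 = 13.0/1.1 = 11.818 cmH2O·s/L.
C = Vt/(Pplat − PEEP) = 605.0 / (20 − 7) = 605.0/13.0 = 46.538 mL/cmH2O.
τ = R × C = 11.818 × 0.04654 L/cmH2O = 0.55 s.
Fraction remaining = e^(−Te/τ) = e^(−0.77/0.55) = 0.2466; trapped volume = 605.0 × 0.2466 = 149.19 mL.
Additional alveolar pressure from trapping ≈ V_trapped / C = 149.19 / 46.538 = 3.206 cmH2O.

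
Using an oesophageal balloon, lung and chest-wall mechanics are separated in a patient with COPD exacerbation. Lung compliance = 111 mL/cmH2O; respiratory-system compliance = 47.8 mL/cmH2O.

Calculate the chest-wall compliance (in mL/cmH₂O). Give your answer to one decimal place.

84.0

1/Ccw = 1/Crs − 1/CL.
1/Ccw = 1/47.8 − 1/111 = 0.01191.
Ccw = 83.963 mL/cmH2O.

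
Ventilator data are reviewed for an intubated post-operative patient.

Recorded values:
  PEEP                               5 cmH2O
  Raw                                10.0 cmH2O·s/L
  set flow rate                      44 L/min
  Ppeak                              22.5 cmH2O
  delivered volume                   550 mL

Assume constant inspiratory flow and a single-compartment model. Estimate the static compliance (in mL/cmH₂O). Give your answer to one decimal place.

Flow: 44 L/min ÷ 60 = 0.7333 L/s.
Equation of motion (constant flow): PIP = Vt/C + R·V̇ + PEEP.
Vt/C = PIP − R·V̇ − PEEP = 22.5 − 10.0×0.7333 − 5 = 22.5 − 7.333 − 5 = 10.167 cmH2O.
C = Vt / 10.167 = 550 / 10.167 = 54.097 mL/cmH2O.

54.1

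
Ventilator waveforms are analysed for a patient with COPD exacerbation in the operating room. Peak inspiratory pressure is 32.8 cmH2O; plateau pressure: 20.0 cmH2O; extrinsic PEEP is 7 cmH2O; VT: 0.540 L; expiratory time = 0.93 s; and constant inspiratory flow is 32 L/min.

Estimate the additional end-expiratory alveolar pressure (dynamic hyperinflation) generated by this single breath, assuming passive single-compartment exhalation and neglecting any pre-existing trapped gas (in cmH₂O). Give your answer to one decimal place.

5.1

Flow: 32 L/min ÷ 60 = 0.5333 L/s.
R = (PIP − Pplat)/V̇ = (32.8 − 20.0) / 0.5333 = 12.8/0.5333 = 24.002 cmH2O·s/L.
C = Vt/(Pplat − PEEP) = 540.0 / (20.0 − 7) = 540.0/13.0 = 41.538 mL/cmH2O.
τ = R × C = 24.002 × 0.04154 L/cmH2O = 0.997 s.
Fraction remaining = e^(−Te/τ) = e^(−0.93/0.997) = 0.3935; trapped volume = 540.0 × 0.3935 = 212.49 mL.
Additional alveolar pressure from trapping ≈ V_trapped / C = 212.49 / 41.538 = 5.116 cmH2O.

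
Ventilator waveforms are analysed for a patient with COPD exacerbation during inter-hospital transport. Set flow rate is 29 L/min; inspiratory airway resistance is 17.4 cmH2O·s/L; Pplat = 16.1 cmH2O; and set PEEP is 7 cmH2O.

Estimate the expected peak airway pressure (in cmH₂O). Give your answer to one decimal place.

Flow: 29 L/min ÷ 60 = 0.4833 L/s.
PIP = Pplat + Raw × flow = 16.1 + 17.4 × 0.4833 = 16.1 + 8.409 = 24.509 cmH2O.

24.5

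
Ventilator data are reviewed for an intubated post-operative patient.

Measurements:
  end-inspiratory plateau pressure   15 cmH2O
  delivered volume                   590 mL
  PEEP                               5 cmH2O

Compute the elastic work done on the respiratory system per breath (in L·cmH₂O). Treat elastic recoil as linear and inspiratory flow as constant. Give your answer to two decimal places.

Elastic work ≈ ½ × (Pplat − PEEP) × Vt = 0.5 × (15 − 5) × 0.590 L = 0.5 × 10.0 × 0.590 = 2.95 L·cmH2O.

2.95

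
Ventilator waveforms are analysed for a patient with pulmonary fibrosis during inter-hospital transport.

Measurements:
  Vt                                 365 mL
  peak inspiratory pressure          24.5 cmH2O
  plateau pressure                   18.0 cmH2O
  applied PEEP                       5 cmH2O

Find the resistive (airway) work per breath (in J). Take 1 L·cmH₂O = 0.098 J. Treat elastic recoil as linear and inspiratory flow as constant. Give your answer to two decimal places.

0.23

With constant inspiratory flow the resistive pressure is constant at PIP − Pplat = 24.5 − 18.0 = 6.5 cmH2O, so resistive work = 6.5 × 0.365 = 2.373 L·cmH2O.
× 0.098 J/(L·cmH2O) → 0.2326 J.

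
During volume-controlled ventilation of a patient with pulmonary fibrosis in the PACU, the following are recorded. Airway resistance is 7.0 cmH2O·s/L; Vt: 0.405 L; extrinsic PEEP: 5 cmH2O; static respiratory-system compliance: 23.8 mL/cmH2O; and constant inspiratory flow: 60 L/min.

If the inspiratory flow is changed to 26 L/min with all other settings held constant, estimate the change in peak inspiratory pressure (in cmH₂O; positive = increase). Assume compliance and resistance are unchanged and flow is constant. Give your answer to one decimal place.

Flow: 60 L/min ÷ 60 = 1 L/s.
New flow: 26 L/min ÷ 60 = 0.4333 L/s.
PIP = Vt/C + R·V̇ + PEEP (constant-flow equation of motion).
Only the resistive term changes: ΔPIP = R × ΔV̇ = 7.0 × (0.4333 − 1) = 7.0 × -0.5667 = -3.967 cmH2O.

-4.0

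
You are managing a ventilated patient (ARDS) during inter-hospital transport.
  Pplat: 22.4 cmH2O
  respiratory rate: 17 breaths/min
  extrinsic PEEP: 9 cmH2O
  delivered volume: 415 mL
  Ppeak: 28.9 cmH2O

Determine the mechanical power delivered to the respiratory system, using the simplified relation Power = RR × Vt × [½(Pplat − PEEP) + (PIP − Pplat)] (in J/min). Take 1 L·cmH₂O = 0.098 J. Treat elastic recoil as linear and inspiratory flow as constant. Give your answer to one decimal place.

9.1

Per-breath work = Vt × [½(Pplat−PEEP) + (PIP−Pplat)] = 0.415 × [0.5×13.4 + 6.5] = 0.415 × 13.2 = 5.478 L·cmH2O.
Power = 17 × 5.478 = 93.126 L·cmH2O/min.
× 0.098 J/(L·cmH2O) → 9.126 J/min.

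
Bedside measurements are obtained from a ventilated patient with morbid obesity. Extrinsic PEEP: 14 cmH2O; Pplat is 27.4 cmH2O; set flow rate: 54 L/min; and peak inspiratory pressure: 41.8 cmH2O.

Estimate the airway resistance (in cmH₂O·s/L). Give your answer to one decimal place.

Flow: 54 L/min ÷ 60 = 0.9 L/s.
Raw = (PIP − Pplat) / flow = (41.8 − 27.4) / 0.9 = 14.4 / 0.9 = 16.0 cmH2O·s/L.

16.0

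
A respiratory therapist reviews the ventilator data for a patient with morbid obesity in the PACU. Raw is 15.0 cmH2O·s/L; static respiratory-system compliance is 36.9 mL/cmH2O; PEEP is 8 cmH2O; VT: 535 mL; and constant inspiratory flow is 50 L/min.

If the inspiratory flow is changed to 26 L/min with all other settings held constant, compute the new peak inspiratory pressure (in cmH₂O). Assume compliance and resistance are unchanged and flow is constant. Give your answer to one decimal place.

29.0

Flow: 50 L/min ÷ 60 = 0.8333 L/s.
New flow: 26 L/min ÷ 60 = 0.4333 L/s.
PIP = Vt/C + R·V̇ + PEEP (constant-flow equation of motion).
Only the resistive term changes: ΔPIP = R × ΔV̇ = 15.0 × (0.4333 − 0.8333) = 15.0 × -0.4 = -6.0 cmH2O.
Original PIP = 535/36.9 + 15.0×0.8333 + 8 = 34.998 cmH2O; new PIP = 34.998 + (-6.0) = 28.998 cmH2O.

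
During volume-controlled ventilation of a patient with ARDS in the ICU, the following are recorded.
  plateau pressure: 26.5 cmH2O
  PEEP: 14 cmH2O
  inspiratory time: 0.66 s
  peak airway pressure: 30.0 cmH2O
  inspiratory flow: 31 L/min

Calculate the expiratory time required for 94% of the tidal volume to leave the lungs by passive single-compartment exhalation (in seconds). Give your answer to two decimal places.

Flow: 31 L/min ÷ 60 = 0.5167 L/s.
Vt = flow × Ti = 0.5167 L/s × 0.66 s × 1000 mL/L = 341.02 mL.
R = (PIP − Pplat)/V̇ = (30.0 − 26.5) / 0.5167 = 3.5/0.5167 = 6.774 cmH2O·s/L.
C = Vt/(Pplat − PEEP) = 341.02 / (26.5 − 14) = 341.02/12.5 = 27.282 mL/cmH2O.
τ = R × C = 6.774 × 0.02728 L/cmH2O = 0.1848 s.
t = −τ·ln(1 − 0.94) = −0.1848·ln(0.06) = 0.5199 s.

0.52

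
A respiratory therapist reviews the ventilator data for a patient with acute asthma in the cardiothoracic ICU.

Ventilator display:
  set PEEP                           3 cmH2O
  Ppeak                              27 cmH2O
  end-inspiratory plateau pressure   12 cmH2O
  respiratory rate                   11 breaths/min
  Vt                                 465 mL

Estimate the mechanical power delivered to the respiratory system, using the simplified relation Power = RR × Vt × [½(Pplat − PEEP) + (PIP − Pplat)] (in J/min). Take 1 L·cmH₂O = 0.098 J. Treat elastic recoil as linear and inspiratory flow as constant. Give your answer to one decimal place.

9.8

Per-breath work = Vt × [½(Pplat−PEEP) + (PIP−Pplat)] = 0.465 × [0.5×9.0 + 15.0] = 0.465 × 19.5 = 9.068 L·cmH2O.
Power = 11 × 9.068 = 99.748 L·cmH2O/min.
× 0.098 J/(L·cmH2O) → 9.775 J/min.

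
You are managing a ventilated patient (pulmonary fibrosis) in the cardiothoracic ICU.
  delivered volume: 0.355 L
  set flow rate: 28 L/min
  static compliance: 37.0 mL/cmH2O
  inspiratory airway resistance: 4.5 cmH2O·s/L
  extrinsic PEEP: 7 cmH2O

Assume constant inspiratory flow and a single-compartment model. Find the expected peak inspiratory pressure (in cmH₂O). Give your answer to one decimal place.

Flow: 28 L/min ÷ 60 = 0.4667 L/s.
Equation of motion (constant flow): PIP = Vt/C + R·V̇ + PEEP.
PIP = 355/37.0 + 4.5×0.4667 + 7 = 9.595 + 2.1 + 7 = 18.695 cmH2O.

18.7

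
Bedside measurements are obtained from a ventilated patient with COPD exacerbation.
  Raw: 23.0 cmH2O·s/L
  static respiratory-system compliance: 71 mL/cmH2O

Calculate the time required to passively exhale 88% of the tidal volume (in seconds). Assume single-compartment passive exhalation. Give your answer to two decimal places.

τ = R × C = 23.0 × 71 mL/cmH2O = 23.0 × 0.071 L/cmH2O = 1.633 s.
Exhaled fraction f = 1 − e^(−t/τ) → t = −τ·ln(1 − f) = −1.633·ln(0.12) = 3.462 s.

3.46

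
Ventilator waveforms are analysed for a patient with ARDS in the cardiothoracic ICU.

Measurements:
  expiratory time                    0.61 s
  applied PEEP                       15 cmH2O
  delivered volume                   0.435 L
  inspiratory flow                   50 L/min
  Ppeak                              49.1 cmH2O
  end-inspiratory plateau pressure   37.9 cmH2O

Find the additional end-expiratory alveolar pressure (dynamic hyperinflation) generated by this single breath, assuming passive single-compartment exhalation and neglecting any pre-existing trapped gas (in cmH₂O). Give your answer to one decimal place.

2.1

Flow: 50 L/min ÷ 60 = 0.8333 L/s.
R = (PIP − Pplat)/V̇ = (49.1 − 37.9) / 0.8333 = 11.2/0.8333 = 13.441 cmH2O·s/L.
C = Vt/(Pplat − PEEP) = 435.0 / (37.9 − 15) = 435.0/22.9 = 18.996 mL/cmH2O.
τ = R × C = 13.441 × 0.019 L/cmH2O = 0.2554 s.
Fraction remaining = e^(−Te/τ) = e^(−0.61/0.2554) = 0.09178; trapped volume = 435.0 × 0.09178 = 39.924 mL.
Additional alveolar pressure from trapping ≈ V_trapped / C = 39.924 / 18.996 = 2.102 cmH2O.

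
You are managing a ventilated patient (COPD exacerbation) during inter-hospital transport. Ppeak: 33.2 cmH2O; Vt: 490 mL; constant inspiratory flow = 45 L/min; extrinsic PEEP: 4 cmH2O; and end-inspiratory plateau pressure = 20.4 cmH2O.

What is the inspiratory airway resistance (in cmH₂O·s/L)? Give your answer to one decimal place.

17.1

Flow: 45 L/min ÷ 60 = 0.75 L/s.
Raw = (PIP − Pplat) / flow = (33.2 − 20.4) / 0.75 = 12.8 / 0.75 = 17.067 cmH2O·s/L.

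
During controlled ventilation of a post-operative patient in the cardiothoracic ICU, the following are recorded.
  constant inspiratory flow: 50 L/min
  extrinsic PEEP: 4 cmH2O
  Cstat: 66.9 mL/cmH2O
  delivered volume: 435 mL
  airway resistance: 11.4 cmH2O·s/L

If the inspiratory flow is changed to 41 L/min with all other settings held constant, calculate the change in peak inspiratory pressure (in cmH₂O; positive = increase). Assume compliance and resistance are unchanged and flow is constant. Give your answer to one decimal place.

-1.7

Flow: 50 L/min ÷ 60 = 0.8333 L/s.
New flow: 41 L/min ÷ 60 = 0.6833 L/s.
PIP = Vt/C + R·V̇ + PEEP (constant-flow equation of motion).
Only the resistive term changes: ΔPIP = R × ΔV̇ = 11.4 × (0.6833 − 0.8333) = 11.4 × -0.15 = -1.71 cmH2O.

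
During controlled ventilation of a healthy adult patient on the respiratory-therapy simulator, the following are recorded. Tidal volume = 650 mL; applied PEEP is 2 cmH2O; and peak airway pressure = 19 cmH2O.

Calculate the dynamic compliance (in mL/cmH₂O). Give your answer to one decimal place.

Dynamic compliance = Vt / (PIP − PEEP) = 650 / (19 − 2) = 650 / 17.0 = 38.235 mL/cmH2O.

38.2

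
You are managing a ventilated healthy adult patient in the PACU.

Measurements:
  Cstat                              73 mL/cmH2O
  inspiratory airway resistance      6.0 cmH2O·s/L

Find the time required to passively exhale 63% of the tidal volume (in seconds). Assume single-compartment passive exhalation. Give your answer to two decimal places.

0.44

τ = R × C = 6.0 × 73 mL/cmH2O = 6.0 × 0.073 L/cmH2O = 0.438 s.
Exhaled fraction f = 1 − e^(−t/τ) → t = −τ·ln(1 − f) = −0.438·ln(0.37) = 0.4355 s.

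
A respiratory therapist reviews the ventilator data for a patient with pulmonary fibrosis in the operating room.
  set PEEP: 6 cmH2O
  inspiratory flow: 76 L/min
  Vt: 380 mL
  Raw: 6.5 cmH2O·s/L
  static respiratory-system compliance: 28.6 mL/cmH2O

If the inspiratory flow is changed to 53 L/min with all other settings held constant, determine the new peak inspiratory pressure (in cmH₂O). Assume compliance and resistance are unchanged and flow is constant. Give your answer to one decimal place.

25.0

Flow: 76 L/min ÷ 60 = 1.2667 L/s.
New flow: 53 L/min ÷ 60 = 0.8833 L/s.
PIP = Vt/C + R·V̇ + PEEP (constant-flow equation of motion).
Only the resistive term changes: ΔPIP = R × ΔV̇ = 6.5 × (0.8833 − 1.2667) = 6.5 × -0.3834 = -2.492 cmH2O.
Original PIP = 380/28.6 + 6.5×1.2667 + 6 = 27.52 cmH2O; new PIP = 27.52 + (-2.492) = 25.028 cmH2O.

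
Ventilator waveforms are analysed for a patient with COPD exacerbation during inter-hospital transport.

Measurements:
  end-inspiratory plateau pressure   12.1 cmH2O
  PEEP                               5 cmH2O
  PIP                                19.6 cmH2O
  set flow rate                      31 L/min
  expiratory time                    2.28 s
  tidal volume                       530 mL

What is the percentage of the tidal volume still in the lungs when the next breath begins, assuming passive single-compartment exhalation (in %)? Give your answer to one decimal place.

12.2

Flow: 31 L/min ÷ 60 = 0.5167 L/s.
R = (PIP − Pplat)/V̇ = (19.6 − 12.1) / 0.5167 = 7.5/0.5167 = 14.515 cmH2O·s/L.
C = Vt/(Pplat − PEEP) = 530.0 / (12.1 − 5) = 530.0/7.1 = 74.648 mL/cmH2O.
τ = R × C = 14.515 × 0.07465 L/cmH2O = 1.084 s.
Fraction remaining at end-expiration = e^(−Te/τ) = e^(−2.28/1.084) = 0.1221 → 12.21%.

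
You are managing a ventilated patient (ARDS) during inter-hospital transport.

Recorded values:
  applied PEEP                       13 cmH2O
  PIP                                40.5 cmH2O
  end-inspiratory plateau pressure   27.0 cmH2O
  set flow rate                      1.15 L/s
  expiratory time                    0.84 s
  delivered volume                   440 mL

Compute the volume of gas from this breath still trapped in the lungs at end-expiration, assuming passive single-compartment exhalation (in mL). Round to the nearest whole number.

45

R = (PIP − Pplat)/V̇ = (40.5 − 27.0) / 1.15 = 13.5/1.15 = 11.739 cmH2O·s/L.
C = Vt/(Pplat − PEEP) = 440.0 / (27.0 − 13) = 440.0/14.0 = 31.429 mL/cmH2O.
τ = R × C = 11.739 × 0.03143 L/cmH2O = 0.369 s.
Fraction remaining = e^(−Te/τ) = e^(−0.84/0.369) = 0.1027.
Trapped volume = 440.0 × 0.1027 = 45.188 mL.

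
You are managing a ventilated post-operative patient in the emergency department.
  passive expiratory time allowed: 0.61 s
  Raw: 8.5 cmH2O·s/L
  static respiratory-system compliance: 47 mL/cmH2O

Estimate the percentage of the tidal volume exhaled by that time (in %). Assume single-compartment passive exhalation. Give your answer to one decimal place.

78.3

τ = R × C = 8.5 × 47 mL/cmH2O = 8.5 × 0.047 L/cmH2O = 0.3995 s.
Passive exhalation: V(t)/V₀ = e^(−t/τ) = e^(−0.61/0.3995) = 0.2172.
Fraction exhaled = 1 − 0.2172 = 0.7828 → 78.28%.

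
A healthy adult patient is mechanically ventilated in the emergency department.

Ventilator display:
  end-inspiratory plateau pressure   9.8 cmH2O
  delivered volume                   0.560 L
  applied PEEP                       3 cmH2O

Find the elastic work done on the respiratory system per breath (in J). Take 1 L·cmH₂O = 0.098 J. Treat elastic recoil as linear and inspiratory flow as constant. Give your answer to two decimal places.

Elastic work ≈ ½ × (Pplat − PEEP) × Vt = 0.5 × (9.8 − 3) × 0.560 L = 0.5 × 6.8 × 0.560 = 1.904 L·cmH2O.
× 0.098 J/(L·cmH2O) → 0.1866 J.

0.19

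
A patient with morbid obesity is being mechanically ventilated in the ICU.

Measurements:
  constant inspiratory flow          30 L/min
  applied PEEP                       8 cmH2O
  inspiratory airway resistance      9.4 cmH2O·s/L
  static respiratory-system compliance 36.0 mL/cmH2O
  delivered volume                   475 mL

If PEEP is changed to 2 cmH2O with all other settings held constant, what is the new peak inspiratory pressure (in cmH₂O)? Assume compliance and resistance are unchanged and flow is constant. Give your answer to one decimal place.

Flow: 30 L/min ÷ 60 = 0.5 L/s.
PIP = Vt/C + R·V̇ + PEEP (constant-flow equation of motion).
Only the baseline term changes: ΔPIP = ΔPEEP = 2 − 8 = -6.0 cmH2O.
Original PIP = 475/36.0 + 9.4×0.5 + 8 = 25.894 cmH2O; new PIP = 25.894 + (-6.0) = 19.894 cmH2O.

19.9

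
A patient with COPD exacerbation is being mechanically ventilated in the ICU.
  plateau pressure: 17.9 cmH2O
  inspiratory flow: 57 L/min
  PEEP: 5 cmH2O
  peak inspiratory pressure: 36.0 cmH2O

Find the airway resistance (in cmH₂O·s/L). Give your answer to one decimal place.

19.1

Flow: 57 L/min ÷ 60 = 0.95 L/s.
Raw = (PIP − Pplat) / flow = (36.0 − 17.9) / 0.95 = 18.1 / 0.95 = 19.053 cmH2O·s/L.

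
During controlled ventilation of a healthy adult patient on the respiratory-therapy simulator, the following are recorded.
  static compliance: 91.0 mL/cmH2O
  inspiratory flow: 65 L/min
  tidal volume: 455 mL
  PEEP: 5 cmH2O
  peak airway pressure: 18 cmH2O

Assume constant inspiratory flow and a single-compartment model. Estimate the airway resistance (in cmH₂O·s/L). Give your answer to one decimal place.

7.4

Flow: 65 L/min ÷ 60 = 1.0833 L/s.
Equation of motion (constant flow): PIP = Vt/C + R·V̇ + PEEP.
R·V̇ = PIP − Vt/C − PEEP = 18 − 455/91.0 − 5 = 18 − 5.0 − 5 = 8.0 cmH2O.
R = 8.0 / 1.0833 = 7.385 cmH2O·s/L.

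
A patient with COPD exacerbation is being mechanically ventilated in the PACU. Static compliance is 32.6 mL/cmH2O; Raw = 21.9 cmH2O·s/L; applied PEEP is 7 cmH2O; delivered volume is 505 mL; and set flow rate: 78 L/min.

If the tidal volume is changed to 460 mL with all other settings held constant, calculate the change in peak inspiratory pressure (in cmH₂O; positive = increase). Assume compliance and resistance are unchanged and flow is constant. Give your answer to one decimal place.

PIP = Vt/C + R·V̇ + PEEP (constant-flow equation of motion).
Only the elastic term changes: ΔPIP = ΔVt / C = (460 − 505) / 32.6 = -1.38 cmH2O.

-1.4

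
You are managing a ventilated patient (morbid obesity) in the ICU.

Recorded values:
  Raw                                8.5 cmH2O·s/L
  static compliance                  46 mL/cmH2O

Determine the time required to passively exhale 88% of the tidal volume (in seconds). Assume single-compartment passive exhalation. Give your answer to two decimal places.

0.83

τ = R × C = 8.5 × 46 mL/cmH2O = 8.5 × 0.046 L/cmH2O = 0.391 s.
Exhaled fraction f = 1 − e^(−t/τ) → t = −τ·ln(1 − f) = −0.391·ln(0.12) = 0.829 s.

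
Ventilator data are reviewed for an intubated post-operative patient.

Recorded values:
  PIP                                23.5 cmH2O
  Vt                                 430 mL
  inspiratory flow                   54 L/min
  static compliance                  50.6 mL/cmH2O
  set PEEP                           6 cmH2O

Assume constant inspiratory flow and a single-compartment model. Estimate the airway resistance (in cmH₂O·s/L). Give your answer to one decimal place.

10.0

Flow: 54 L/min ÷ 60 = 0.9 L/s.
Equation of motion (constant flow): PIP = Vt/C + R·V̇ + PEEP.
R·V̇ = PIP − Vt/C − PEEP = 23.5 − 430/50.6 − 6 = 23.5 − 8.498 − 6 = 9.002 cmH2O.
R = 9.002 / 0.9 = 10.002 cmH2O·s/L.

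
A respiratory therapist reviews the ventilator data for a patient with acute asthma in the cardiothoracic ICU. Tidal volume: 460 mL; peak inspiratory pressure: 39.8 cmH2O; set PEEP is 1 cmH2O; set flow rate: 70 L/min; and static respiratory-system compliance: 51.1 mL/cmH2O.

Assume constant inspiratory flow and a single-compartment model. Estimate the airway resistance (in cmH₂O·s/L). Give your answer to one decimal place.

Flow: 70 L/min ÷ 60 = 1.1667 L/s.
Equation of motion (constant flow): PIP = Vt/C + R·V̇ + PEEP.
R·V̇ = PIP − Vt/C − PEEP = 39.8 − 460/51.1 − 1 = 39.8 − 9.002 − 1 = 29.798 cmH2O.
R = 29.798 / 1.1667 = 25.54 cmH2O·s/L.

25.5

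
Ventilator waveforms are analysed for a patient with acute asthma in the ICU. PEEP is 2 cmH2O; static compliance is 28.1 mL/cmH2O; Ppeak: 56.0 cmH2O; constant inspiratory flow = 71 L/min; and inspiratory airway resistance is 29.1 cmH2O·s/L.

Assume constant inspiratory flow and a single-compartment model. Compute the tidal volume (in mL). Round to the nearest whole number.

550

Flow: 71 L/min ÷ 60 = 1.1833 L/s.
Equation of motion (constant flow): PIP = Vt/C + R·V̇ + PEEP.
Vt/C = PIP − R·V̇ − PEEP = 56.0 − 34.434 − 2 = 19.566 cmH2O.
Vt = C × 19.566 = 28.1 × 19.566 = 549.8 mL.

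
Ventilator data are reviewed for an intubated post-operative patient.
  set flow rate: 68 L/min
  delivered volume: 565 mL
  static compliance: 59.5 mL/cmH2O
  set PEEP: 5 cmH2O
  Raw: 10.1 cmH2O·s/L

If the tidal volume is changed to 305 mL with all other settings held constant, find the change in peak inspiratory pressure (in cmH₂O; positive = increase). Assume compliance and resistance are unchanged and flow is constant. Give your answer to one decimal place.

-4.4

PIP = Vt/C + R·V̇ + PEEP (constant-flow equation of motion).
Only the elastic term changes: ΔPIP = ΔVt / C = (305 − 565) / 59.5 = -4.37 cmH2O.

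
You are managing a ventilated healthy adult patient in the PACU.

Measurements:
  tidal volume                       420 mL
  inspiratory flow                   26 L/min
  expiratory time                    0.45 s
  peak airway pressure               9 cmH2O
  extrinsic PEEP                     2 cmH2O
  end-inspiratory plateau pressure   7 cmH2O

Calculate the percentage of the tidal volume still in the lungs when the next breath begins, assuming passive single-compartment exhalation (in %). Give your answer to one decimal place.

31.3

Flow: 26 L/min ÷ 60 = 0.4333 L/s.
R = (PIP − Pplat)/V̇ = (9 − 7) / 0.4333 = 2.0/0.4333 = 4.616 cmH2O·s/L.
C = Vt/(Pplat − PEEP) = 420.0 / (7 − 2) = 420.0/5.0 = 84.0 mL/cmH2O.
τ = R × C = 4.616 × 0.084 L/cmH2O = 0.3877 s.
Fraction remaining at end-expiration = e^(−Te/τ) = e^(−0.45/0.3877) = 0.3133 → 31.33%.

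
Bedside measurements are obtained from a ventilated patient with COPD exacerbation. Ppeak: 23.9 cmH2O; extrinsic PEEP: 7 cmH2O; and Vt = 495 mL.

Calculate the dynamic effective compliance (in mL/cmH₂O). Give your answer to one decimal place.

29.3

Dynamic compliance = Vt / (PIP − PEEP) = 495 / (23.9 − 7) = 495 / 16.9 = 29.29 mL/cmH2O.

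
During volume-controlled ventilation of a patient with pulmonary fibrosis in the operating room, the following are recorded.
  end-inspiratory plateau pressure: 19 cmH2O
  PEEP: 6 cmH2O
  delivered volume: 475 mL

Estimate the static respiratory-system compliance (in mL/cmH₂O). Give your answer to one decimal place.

36.5

Cstat = Vt / (Pplat − PEEP) = 475 / (19 − 6) = 475 / 13.0 = 36.538 mL/cmH2O.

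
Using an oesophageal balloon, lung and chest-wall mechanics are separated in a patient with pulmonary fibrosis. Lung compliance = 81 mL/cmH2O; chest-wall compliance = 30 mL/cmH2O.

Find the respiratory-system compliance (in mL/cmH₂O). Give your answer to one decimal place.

21.9

Lung and chest wall are elastances in series: 1/Crs = 1/CL + 1/Ccw.
1/Crs = 1/81 + 1/30 = 0.04568.
Crs = 21.891 mL/cmH2O.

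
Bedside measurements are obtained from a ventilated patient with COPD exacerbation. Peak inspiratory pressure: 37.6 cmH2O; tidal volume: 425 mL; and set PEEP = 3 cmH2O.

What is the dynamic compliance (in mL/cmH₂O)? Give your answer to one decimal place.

12.3

Dynamic compliance = Vt / (PIP − PEEP) = 425 / (37.6 − 3) = 425 / 34.6 = 12.283 mL/cmH2O.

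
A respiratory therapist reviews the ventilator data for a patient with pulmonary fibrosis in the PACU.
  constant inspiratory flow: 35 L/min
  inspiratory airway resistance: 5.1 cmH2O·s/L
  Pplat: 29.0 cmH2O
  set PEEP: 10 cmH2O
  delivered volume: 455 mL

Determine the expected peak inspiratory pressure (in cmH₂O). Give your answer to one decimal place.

32.0

Flow: 35 L/min ÷ 60 = 0.5833 L/s.
PIP = Pplat + Raw × flow = 29.0 + 5.1 × 0.5833 = 29.0 + 2.975 = 31.975 cmH2O.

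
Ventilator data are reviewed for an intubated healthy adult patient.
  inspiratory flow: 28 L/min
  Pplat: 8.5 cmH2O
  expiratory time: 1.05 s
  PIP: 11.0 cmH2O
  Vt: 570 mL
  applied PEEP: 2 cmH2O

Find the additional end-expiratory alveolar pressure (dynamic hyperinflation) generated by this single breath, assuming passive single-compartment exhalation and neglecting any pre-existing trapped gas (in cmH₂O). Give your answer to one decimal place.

Flow: 28 L/min ÷ 60 = 0.4667 L/s.
R = (PIP − Pplat)/V̇ = (11.0 − 8.5) / 0.4667 = 2.5/0.4667 = 5.357 cmH2O·s/L.
C = Vt/(Pplat − PEEP) = 570.0 / (8.5 − 2) = 570.0/6.5 = 87.692 mL/cmH2O.
τ = R × C = 5.357 × 0.08769 L/cmH2O = 0.4698 s.
Fraction remaining = e^(−Te/τ) = e^(−1.05/0.4698) = 0.107; trapped volume = 570.0 × 0.107 = 60.99 mL.
Additional alveolar pressure from trapping ≈ V_trapped / C = 60.99 / 87.692 = 0.6955 cmH2O.

0.7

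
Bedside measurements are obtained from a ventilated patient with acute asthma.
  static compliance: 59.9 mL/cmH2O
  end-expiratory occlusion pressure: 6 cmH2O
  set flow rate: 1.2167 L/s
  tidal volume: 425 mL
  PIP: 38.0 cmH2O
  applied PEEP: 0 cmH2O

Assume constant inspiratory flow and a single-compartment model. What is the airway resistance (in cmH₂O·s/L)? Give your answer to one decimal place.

Total PEEP = 6 cmH2O (set 0 + intrinsic 6); this is the baseline alveolar pressure.
Equation of motion (constant flow): PIP = Vt/C + R·V̇ + PEEP.
R·V̇ = PIP − Vt/C − PEEP = 38.0 − 425/59.9 − 6 = 38.0 − 7.095 − 6 = 24.905 cmH2O.
R = 24.905 / 1.2167 = 20.469 cmH2O·s/L.

20.5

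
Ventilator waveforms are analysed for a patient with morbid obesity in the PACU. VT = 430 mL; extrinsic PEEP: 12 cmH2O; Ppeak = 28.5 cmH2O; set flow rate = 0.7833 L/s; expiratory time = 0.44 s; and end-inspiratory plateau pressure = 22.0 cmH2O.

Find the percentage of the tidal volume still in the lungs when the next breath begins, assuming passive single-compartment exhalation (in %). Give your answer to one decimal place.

R = (PIP − Pplat)/V̇ = (28.5 − 22.0) / 0.7833 = 6.5/0.7833 = 8.298 cmH2O·s/L.
C = Vt/(Pplat − PEEP) = 430.0 / (22.0 − 12) = 430.0/10.0 = 43.0 mL/cmH2O.
τ = R × C = 8.298 × 0.043 L/cmH2O = 0.3568 s.
Fraction remaining at end-expiration = e^(−Te/τ) = e^(−0.44/0.3568) = 0.2914 → 29.14%.

29.1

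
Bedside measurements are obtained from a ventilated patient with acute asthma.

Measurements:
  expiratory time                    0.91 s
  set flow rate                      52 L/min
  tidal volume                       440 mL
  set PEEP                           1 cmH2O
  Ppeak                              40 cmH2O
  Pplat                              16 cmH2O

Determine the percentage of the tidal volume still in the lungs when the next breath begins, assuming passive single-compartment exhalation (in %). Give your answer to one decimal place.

32.6

Flow: 52 L/min ÷ 60 = 0.8667 L/s.
R = (PIP − Pplat)/V̇ = (40 − 16) / 0.8667 = 24.0/0.8667 = 27.691 cmH2O·s/L.
C = Vt/(Pplat − PEEP) = 440.0 / (16 − 1) = 440.0/15.0 = 29.333 mL/cmH2O.
τ = R × C = 27.691 × 0.02933 L/cmH2O = 0.8122 s.
Fraction remaining at end-expiration = e^(−Te/τ) = e^(−0.91/0.8122) = 0.3261 → 32.61%.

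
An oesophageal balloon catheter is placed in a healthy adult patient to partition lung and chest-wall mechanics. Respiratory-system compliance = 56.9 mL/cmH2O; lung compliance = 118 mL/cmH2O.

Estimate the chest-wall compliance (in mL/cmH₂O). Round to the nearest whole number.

1/Ccw = 1/Crs − 1/CL.
1/Ccw = 1/56.9 − 1/118 = 0.0091.
Ccw = 109.89 mL/cmH2O.

110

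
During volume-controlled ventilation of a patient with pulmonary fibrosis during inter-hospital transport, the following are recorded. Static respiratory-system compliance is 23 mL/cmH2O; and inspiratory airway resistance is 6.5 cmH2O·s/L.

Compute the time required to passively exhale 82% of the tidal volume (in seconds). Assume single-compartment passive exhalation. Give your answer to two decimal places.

τ = R × C = 6.5 × 23 mL/cmH2O = 6.5 × 0.023 L/cmH2O = 0.1495 s.
Exhaled fraction f = 1 − e^(−t/τ) → t = −τ·ln(1 − f) = −0.1495·ln(0.18) = 0.2564 s.

0.26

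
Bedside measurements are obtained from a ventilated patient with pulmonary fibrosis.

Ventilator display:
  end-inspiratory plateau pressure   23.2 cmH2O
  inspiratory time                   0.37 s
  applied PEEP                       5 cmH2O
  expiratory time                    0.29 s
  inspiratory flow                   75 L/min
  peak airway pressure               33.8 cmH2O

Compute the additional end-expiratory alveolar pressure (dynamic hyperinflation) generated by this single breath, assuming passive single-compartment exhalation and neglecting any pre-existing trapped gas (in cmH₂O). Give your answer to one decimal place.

Flow: 75 L/min ÷ 60 = 1.25 L/s.
Vt = flow × Ti = 1.25 L/s × 0.37 s × 1000 mL/L = 462.5 mL.
R = (PIP − Pplat)/V̇ = (33.8 − 23.2) / 1.25 = 10.6/1.25 = 8.48 cmH2O·s/L.
C = Vt/(Pplat − PEEP) = 462.5 / (23.2 − 5) = 462.5/18.2 = 25.412 mL/cmH2O.
τ = R × C = 8.48 × 0.02541 L/cmH2O = 0.2155 s.
Fraction remaining = e^(−Te/τ) = e^(−0.29/0.2155) = 0.2604; trapped volume = 462.5 × 0.2604 = 120.44 mL.
Additional alveolar pressure from trapping ≈ V_trapped / C = 120.44 / 25.412 = 4.739 cmH2O.

4.7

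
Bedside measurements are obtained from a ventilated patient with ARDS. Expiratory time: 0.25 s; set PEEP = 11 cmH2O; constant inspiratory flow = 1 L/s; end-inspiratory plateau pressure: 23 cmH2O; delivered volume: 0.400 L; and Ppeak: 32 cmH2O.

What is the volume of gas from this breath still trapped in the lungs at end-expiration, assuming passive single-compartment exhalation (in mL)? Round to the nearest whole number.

R = (PIP − Pplat)/V̇ = (32 − 23) / 1 = 9.0/1 = 9.0 cmH2O·s/L.
C = Vt/(Pplat − PEEP) = 400.0 / (23 − 11) = 400.0/12.0 = 33.333 mL/cmH2O.
τ = R × C = 9.0 × 0.03333 L/cmH2O = 0.3 s.
Fraction remaining = e^(−Te/τ) = e^(−0.25/0.3) = 0.4346.
Trapped volume = 400.0 × 0.4346 = 173.84 mL.

174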